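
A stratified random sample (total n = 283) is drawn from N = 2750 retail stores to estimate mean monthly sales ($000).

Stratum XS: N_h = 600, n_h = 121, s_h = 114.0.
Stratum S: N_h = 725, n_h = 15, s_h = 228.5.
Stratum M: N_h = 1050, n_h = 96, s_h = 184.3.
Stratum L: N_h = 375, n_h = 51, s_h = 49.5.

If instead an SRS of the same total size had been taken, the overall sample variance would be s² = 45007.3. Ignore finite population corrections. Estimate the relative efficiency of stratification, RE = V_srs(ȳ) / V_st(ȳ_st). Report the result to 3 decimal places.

RE ≈ 0.531

V̂(ȳ_st) = Σ W_h² s_h²/n_h, with W_h = N_h/N and N = 2750:
  stratum XS: (600/2750)²·114.0²/121 = 5.11283
  stratum S: (725/2750)²·228.5²/15 = 241.931
  stratum M: (1050/2750)²·184.3²/96 = 51.5813
  stratum L: (375/2750)²·49.5²/51 = 0.893382
V_st = 299.519
V_srs = s²/n = 45007.3/283 = 159.036
Relative efficiency = V_srs / V_st = 159.036/299.519 = 0.5310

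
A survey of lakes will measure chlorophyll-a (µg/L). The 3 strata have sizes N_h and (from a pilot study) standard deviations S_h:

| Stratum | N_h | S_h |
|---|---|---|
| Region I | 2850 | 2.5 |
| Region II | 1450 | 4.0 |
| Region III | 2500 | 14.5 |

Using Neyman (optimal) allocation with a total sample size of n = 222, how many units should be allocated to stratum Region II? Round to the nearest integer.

Neyman allocation: n_h = n · N_h S_h / Σ N_i S_i, with n = 222.
  stratum Region I: N_h·S_h = 2850·2.5 = 7125.00
  stratum Region II: N_h·S_h = 1450·4.0 = 5800.00
  stratum Region III: N_h·S_h = 2500·14.5 = 36250.00
Σ N_h S_h = 49175.00
n for stratum Region II = 222·5800.00/49175.00 = 26.184 → 26

26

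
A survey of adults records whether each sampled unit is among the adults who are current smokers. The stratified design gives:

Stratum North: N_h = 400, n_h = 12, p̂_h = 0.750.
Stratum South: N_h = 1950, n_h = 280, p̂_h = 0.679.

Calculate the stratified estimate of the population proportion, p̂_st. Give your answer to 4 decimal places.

N = 2350; stratum weights W_h = N_h/N.
p̂_st = Σ W_h p̂_h = (400·0.750 + 1950·0.679)/2350 = 0.69109

p̂_st ≈ 0.6911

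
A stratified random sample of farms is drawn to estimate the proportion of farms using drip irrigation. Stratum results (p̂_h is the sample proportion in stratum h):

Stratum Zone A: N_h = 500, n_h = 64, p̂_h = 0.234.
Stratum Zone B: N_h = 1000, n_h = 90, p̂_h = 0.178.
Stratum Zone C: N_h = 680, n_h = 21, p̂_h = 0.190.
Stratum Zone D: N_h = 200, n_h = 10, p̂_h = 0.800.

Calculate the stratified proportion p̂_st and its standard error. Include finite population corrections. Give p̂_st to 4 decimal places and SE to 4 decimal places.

p̂_st ≈ 0.2455, SE ≈ 0.0332

N = 2380; stratum weights W_h = N_h/N.
p̂_st = Σ W_h p̂_h = (500·0.234 + 1000·0.178 + 680·0.190 + 200·0.800)/2380 = 0.24546
V̂(p̂_st) = Σ W_h² (1 − n_h/N_h) p̂_h(1−p̂_h)/(n_h−1):
  stratum Zone A: (500/2380)²·(1 − 64/500)·0.234·0.766/63 = 0.000109498
  stratum Zone B: (1000/2380)²·(1 − 90/1000)·0.178·0.822/89 = 0.000264113
  stratum Zone C: (680/2380)²·(1 − 21/680)·0.190·0.810/20 = 0.000608764
  stratum Zone D: (200/2380)²·(1 − 10/200)·0.800·0.200/9 = 0.000119263
V̂(p̂_st) = 0.00110164; SE = √V̂ = 0.0331909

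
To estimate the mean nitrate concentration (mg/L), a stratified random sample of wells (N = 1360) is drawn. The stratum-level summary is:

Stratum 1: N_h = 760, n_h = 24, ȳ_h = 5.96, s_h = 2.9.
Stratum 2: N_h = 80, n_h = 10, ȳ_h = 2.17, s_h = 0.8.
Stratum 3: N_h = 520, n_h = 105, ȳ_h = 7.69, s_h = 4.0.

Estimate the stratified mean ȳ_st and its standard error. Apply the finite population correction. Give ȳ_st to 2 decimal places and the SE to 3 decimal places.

ȳ_st ≈ 6.40, SE ≈ 0.352

ȳ_st = Σ W_h ȳ_h = (760·5.96 + 80·2.17 + 520·7.69)/1360 = 6.39853
V̂(ȳ_st) = Σ W_h² (1 − n_h/N_h) s_h²/n_h, with W_h = N_h/N and N = 1360:
  stratum 1: (760/1360)²·(1 − 24/760)·2.9²/24 = 0.105974
  stratum 2: (80/1360)²·(1 − 10/80)·0.8²/10 = 0.000193772
  stratum 3: (520/1360)²·(1 − 105/520)·4.0²/105 = 0.0177789
V̂(ȳ_st) = 0.123946
SE(ȳ_st) = √0.123946 = 0.35206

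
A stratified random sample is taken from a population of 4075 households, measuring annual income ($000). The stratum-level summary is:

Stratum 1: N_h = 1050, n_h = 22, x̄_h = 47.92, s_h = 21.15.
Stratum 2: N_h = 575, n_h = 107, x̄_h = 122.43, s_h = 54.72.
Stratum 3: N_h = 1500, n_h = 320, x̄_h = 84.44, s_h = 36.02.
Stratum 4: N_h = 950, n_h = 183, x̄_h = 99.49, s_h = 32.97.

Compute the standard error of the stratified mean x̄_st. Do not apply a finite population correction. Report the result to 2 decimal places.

SE(x̄_st) ≈ 1.67

V̂(x̄_st) = Σ W_h² s_h²/n_h, with W_h = N_h/N and N = 4075:
  stratum 1: (1050/4075)²·21.15²/22 = 1.34996
  stratum 2: (575/4075)²·54.72²/107 = 0.557171
  stratum 3: (1500/4075)²·36.02²/320 = 0.54937
  stratum 4: (950/4075)²·32.97²/183 = 0.322834
V̂(x̄_st) = 2.77934
SE(x̄_st) = √2.77934 = 1.66713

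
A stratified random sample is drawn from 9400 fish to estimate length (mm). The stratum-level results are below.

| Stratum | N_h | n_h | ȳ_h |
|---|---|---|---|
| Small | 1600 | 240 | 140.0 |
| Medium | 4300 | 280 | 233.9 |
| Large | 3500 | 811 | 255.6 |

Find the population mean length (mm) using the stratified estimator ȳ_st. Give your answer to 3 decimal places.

ȳ_st ≈ 225.997

N = Σ N_h = 9400. Stratum weights W_h = N_h/N.
ȳ_st = (1600·140.0 + 4300·233.9 + 3500·255.6) / 9400 = 225.99681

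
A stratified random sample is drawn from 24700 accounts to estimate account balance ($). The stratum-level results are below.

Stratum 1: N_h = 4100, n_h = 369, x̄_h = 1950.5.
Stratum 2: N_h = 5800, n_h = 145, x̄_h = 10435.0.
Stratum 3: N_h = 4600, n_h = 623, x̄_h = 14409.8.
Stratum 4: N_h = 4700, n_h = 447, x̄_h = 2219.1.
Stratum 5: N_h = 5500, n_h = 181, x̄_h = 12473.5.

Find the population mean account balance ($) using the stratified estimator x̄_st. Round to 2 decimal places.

x̄_st ≈ 8657.46

N = Σ N_h = 24700. Stratum weights W_h = N_h/N.
x̄_st = (4100·1950.5 + 5800·10435.0 + 4600·14409.8 + 4700·2219.1 + 5500·12473.5) / 24700 = 8657.4555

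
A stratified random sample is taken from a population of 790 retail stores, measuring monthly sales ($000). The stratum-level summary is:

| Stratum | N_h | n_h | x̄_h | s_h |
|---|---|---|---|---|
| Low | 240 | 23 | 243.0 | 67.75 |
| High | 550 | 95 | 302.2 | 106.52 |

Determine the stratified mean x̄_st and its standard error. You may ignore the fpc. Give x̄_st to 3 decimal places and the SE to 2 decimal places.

x̄_st = Σ W_h x̄_h = (240·243.0 + 550·302.2)/790 = 284.21519
V̂(x̄_st) = Σ W_h² s_h²/n_h, with W_h = N_h/N and N = 790:
  stratum Low: (240/790)²·67.75²/23 = 18.4187
  stratum High: (550/790)²·106.52²/95 = 57.8908
V̂(x̄_st) = 76.3096
SE(x̄_st) = √76.3096 = 8.73553

x̄_st ≈ 284.215, SE ≈ 8.74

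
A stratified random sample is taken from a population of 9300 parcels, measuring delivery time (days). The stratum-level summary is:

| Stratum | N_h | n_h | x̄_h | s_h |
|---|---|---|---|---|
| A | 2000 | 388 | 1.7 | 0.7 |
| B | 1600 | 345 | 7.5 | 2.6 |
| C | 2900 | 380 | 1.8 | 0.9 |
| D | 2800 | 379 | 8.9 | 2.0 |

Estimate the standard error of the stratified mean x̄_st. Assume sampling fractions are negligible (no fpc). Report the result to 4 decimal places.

V̂(x̄_st) = Σ W_h² s_h²/n_h, with W_h = N_h/N and N = 9300:
  stratum A: (2000/9300)²·0.7²/388 = 5.84061e-05
  stratum B: (1600/9300)²·2.6²/345 = 0.000579965
  stratum C: (2900/9300)²·0.9²/380 = 0.000207268
  stratum D: (2800/9300)²·2.0²/379 = 0.000956689
V̂(x̄_st) = 0.00180233
SE(x̄_st) = √0.00180233 = 0.0424538

SE(x̄_st) ≈ 0.0425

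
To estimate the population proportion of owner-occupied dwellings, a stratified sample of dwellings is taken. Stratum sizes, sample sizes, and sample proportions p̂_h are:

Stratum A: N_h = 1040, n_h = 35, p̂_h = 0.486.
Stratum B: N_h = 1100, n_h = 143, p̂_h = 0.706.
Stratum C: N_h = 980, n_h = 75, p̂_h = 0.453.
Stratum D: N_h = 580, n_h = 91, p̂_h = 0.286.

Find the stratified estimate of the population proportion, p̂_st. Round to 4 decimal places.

N = 3700; stratum weights W_h = N_h/N.
p̂_st = Σ W_h p̂_h = (1040·0.486 + 1100·0.706 + 980·0.453 + 580·0.286)/3700 = 0.51131

p̂_st ≈ 0.5113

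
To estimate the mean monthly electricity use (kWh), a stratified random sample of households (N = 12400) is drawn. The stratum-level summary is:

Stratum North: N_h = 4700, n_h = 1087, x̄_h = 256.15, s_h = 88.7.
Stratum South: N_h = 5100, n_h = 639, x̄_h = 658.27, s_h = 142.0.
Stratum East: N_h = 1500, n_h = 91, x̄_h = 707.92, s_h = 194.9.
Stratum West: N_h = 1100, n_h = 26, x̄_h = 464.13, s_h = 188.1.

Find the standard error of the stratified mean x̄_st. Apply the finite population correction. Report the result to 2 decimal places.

SE(x̄_st) ≈ 4.65

V̂(x̄_st) = Σ W_h² (1 − n_h/N_h) s_h²/n_h, with W_h = N_h/N and N = 12400:
  stratum North: (4700/12400)²·(1 − 1087/4700)·88.7²/1087 = 0.799356
  stratum South: (5100/12400)²·(1 − 639/5100)·142.0²/639 = 4.66912
  stratum East: (1500/12400)²·(1 − 91/1500)·194.9²/91 = 5.73774
  stratum West: (1100/12400)²·(1 − 26/1100)·188.1²/26 = 10.4558
V̂(x̄_st) = 21.662
SE(x̄_st) = √21.662 = 4.65425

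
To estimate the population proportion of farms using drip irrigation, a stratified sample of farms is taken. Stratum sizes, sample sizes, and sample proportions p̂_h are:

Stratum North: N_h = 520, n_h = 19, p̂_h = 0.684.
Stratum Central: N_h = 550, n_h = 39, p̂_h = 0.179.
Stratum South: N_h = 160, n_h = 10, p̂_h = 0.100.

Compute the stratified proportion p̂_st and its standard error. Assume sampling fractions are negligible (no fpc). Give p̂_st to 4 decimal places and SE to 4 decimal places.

N = 1230; stratum weights W_h = N_h/N.
p̂_st = Σ W_h p̂_h = (520·0.684 + 550·0.179 + 160·0.100)/1230 = 0.38222
V̂(p̂_st) = Σ W_h² p̂_h(1−p̂_h)/(n_h−1):
  stratum North: (520/1230)²·0.684·0.316/18 = 0.00214618
  stratum Central: (550/1230)²·0.179·0.821/38 = 0.000773264
  stratum South: (160/1230)²·0.100·0.900/9 = 0.000169211
V̂(p̂_st) = 0.00308866; SE = √V̂ = 0.0555757

p̂_st ≈ 0.3822, SE ≈ 0.0556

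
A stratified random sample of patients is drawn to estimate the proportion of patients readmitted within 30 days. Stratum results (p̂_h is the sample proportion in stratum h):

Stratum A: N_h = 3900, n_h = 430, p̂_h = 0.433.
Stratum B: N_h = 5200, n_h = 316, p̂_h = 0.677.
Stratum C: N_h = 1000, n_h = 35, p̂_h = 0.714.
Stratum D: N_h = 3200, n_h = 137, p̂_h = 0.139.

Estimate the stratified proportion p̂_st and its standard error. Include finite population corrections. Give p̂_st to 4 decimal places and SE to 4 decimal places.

N = 13300; stratum weights W_h = N_h/N.
p̂_st = Σ W_h p̂_h = (3900·0.433 + 5200·0.677 + 1000·0.714 + 3200·0.139)/13300 = 0.47879
V̂(p̂_st) = Σ W_h² (1 − n_h/N_h) p̂_h(1−p̂_h)/(n_h−1):
  stratum A: (3900/13300)²·(1 − 430/3900)·0.433·0.567/429 = 4.37829e-05
  stratum B: (5200/13300)²·(1 − 316/5200)·0.677·0.323/315 = 9.96681e-05
  stratum C: (1000/13300)²·(1 − 35/1000)·0.714·0.286/34 = 3.27649e-05
  stratum D: (3200/13300)²·(1 − 137/3200)·0.139·0.861/136 = 4.8761e-05
V̂(p̂_st) = 0.000224977; SE = √V̂ = 0.0149992

p̂_st ≈ 0.4788, SE ≈ 0.0150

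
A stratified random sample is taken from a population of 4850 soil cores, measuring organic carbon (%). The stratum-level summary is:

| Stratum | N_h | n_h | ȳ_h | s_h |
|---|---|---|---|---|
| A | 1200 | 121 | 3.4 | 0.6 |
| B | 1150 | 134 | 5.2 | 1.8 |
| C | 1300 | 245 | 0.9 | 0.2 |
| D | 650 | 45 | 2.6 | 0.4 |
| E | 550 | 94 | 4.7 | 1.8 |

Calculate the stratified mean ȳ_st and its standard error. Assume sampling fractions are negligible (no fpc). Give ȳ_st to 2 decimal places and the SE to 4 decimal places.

ȳ_st ≈ 3.20, SE ≈ 0.0454

ȳ_st = Σ W_h ȳ_h = (1200·3.4 + 1150·5.2 + 1300·0.9 + 650·2.6 + 550·4.7)/4850 = 3.19691
V̂(ȳ_st) = Σ W_h² s_h²/n_h, with W_h = N_h/N and N = 4850:
  stratum A: (1200/4850)²·0.6²/121 = 0.000182136
  stratum B: (1150/4850)²·1.8²/134 = 0.00135942
  stratum C: (1300/4850)²·0.2²/245 = 1.173e-05
  stratum D: (650/4850)²·0.4²/45 = 6.38632e-05
  stratum E: (550/4850)²·1.8²/94 = 0.000443261
V̂(ȳ_st) = 0.00206041
SE(ȳ_st) = √0.00206041 = 0.0453917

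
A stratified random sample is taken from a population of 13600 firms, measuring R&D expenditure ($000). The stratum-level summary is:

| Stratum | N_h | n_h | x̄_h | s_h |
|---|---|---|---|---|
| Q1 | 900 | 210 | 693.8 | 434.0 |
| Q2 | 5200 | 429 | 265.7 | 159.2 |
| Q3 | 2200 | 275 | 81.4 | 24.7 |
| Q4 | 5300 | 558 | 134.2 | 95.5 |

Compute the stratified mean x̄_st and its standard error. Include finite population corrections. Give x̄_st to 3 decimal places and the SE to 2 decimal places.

x̄_st ≈ 212.971, SE ≈ 3.63

x̄_st = Σ W_h x̄_h = (900·693.8 + 5200·265.7 + 2200·81.4 + 5300·134.2)/13600 = 212.97059
V̂(x̄_st) = Σ W_h² (1 − n_h/N_h) s_h²/n_h, with W_h = N_h/N and N = 13600:
  stratum Q1: (900/13600)²·(1 − 210/900)·434.0²/210 = 3.01144
  stratum Q2: (5200/13600)²·(1 − 429/5200)·159.2²/429 = 7.92435
  stratum Q3: (2200/13600)²·(1 − 275/2200)·24.7²/275 = 0.0507969
  stratum Q4: (5300/13600)²·(1 − 558/5300)·95.5²/558 = 2.22092
V̂(x̄_st) = 13.2075
SE(x̄_st) = √13.2075 = 3.63421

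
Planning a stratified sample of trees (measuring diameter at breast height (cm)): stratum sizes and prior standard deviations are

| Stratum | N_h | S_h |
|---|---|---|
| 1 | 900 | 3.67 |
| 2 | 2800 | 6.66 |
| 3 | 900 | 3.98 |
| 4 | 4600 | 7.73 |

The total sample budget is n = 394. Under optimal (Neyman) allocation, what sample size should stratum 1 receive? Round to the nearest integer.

Neyman allocation: n_h = n · N_h S_h / Σ N_i S_i, with n = 394.
  stratum 1: N_h·S_h = 900·3.67 = 3303.00
  stratum 2: N_h·S_h = 2800·6.66 = 18648.00
  stratum 3: N_h·S_h = 900·3.98 = 3582.00
  stratum 4: N_h·S_h = 4600·7.73 = 35558.00
Σ N_h S_h = 61091.00
n for stratum 1 = 394·3303.00/61091.00 = 21.302 → 21

21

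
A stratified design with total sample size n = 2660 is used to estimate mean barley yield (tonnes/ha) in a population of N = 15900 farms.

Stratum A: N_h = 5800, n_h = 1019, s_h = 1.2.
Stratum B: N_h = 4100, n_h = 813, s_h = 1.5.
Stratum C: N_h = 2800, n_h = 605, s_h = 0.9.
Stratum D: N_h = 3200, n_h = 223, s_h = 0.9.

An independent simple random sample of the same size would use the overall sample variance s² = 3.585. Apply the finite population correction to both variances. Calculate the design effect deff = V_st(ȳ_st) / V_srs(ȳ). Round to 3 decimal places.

deff ≈ 0.421

V̂(ȳ_st) = Σ W_h² (1 − n_h/N_h) s_h²/n_h, with W_h = N_h/N and N = 15900:
  stratum A: (5800/15900)²·(1 − 1019/5800)·1.2²/1019 = 0.000155003
  stratum B: (4100/15900)²·(1 − 813/4100)·1.5²/813 = 0.00014753
  stratum C: (2800/15900)²·(1 − 605/2800)·0.9²/605 = 3.25483e-05
  stratum D: (3200/15900)²·(1 − 223/3200)·0.9²/223 = 0.000136872
V_st = 0.000471954
V_srs = (1 − 2660/15900)·3.585/2660 = 0.00112227
deff = V_st / V_srs = 0.000471954/0.00112227 = 0.4205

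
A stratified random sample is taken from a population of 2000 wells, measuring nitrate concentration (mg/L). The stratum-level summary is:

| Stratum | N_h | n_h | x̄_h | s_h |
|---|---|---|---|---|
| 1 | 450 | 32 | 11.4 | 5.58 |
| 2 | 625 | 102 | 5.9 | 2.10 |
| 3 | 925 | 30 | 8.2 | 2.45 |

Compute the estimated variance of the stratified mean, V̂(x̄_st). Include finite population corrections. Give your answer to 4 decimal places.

V̂(x̄_st) ≈ 0.0907

V̂(x̄_st) = Σ W_h² (1 − n_h/N_h) s_h²/n_h, with W_h = N_h/N and N = 2000:
  stratum 1: (450/2000)²·(1 − 32/450)·5.58²/32 = 0.0457559
  stratum 2: (625/2000)²·(1 − 102/625)·2.10²/102 = 0.00353313
  stratum 3: (925/2000)²·(1 − 30/925)·2.45²/30 = 0.041411
V̂(x̄_st) = 0.0907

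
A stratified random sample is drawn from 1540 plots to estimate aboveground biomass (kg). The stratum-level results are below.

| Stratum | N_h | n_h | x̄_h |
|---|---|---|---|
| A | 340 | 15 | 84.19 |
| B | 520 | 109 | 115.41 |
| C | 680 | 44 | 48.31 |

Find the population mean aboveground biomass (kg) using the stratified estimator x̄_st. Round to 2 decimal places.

x̄_st ≈ 78.89

N = Σ N_h = 1540. Stratum weights W_h = N_h/N.
x̄_st = (340·84.19 + 520·115.41 + 680·48.31) / 1540 = 78.8887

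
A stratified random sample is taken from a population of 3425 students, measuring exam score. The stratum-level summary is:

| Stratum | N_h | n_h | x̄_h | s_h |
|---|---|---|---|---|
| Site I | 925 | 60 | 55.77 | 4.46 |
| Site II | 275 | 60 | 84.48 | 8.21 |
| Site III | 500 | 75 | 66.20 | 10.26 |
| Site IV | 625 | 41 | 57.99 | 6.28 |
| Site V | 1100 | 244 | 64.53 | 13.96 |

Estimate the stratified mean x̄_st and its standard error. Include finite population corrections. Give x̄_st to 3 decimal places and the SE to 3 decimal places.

x̄_st = Σ W_h x̄_h = (925·55.77 + 275·84.48 + 500·66.20 + 625·57.99 + 1100·64.53)/3425 = 62.81635
V̂(x̄_st) = Σ W_h² (1 − n_h/N_h) s_h²/n_h, with W_h = N_h/N and N = 3425:
  stratum Site I: (925/3425)²·(1 − 60/925)·4.46²/60 = 0.0226128
  stratum Site II: (275/3425)²·(1 − 60/275)·8.21²/60 = 0.0056622
  stratum Site III: (500/3425)²·(1 − 75/500)·10.26²/75 = 0.0254256
  stratum Site IV: (625/3425)²·(1 − 41/625)·6.28²/41 = 0.02993
  stratum Site V: (1100/3425)²·(1 − 244/1100)·13.96²/244 = 0.0641101
V̂(x̄_st) = 0.147741
SE(x̄_st) = √0.147741 = 0.384371

x̄_st ≈ 62.816, SE ≈ 0.384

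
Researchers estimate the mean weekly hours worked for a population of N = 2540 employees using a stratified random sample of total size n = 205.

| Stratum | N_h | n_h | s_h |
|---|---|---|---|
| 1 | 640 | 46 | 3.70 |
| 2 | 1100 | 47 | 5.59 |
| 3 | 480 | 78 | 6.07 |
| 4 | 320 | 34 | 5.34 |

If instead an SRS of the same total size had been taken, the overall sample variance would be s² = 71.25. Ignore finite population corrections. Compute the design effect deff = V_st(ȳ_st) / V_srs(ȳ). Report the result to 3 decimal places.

V̂(ȳ_st) = Σ W_h² s_h²/n_h, with W_h = N_h/N and N = 2540:
  stratum 1: (640/2540)²·3.70²/46 = 0.0188946
  stratum 2: (1100/2540)²·5.59²/47 = 0.124693
  stratum 3: (480/2540)²·6.07²/78 = 0.0168693
  stratum 4: (320/2540)²·5.34²/34 = 0.0133118
V_st = 0.173769
V_srs = s²/n = 71.25/205 = 0.347561
deff = V_st / V_srs = 0.173769/0.347561 = 0.5000

deff ≈ 0.500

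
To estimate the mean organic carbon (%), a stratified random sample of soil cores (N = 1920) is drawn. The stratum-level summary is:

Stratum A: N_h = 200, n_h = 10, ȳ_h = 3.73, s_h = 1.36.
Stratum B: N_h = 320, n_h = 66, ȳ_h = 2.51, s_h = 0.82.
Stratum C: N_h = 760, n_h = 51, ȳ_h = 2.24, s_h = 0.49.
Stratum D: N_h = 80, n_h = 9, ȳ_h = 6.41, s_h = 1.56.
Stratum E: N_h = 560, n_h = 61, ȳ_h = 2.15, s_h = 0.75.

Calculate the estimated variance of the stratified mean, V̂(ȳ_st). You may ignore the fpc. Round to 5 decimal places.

V̂(ȳ_st) = Σ W_h² s_h²/n_h, with W_h = N_h/N and N = 1920:
  stratum A: (200/1920)²·1.36²/10 = 0.00200694
  stratum B: (320/1920)²·0.82²/66 = 0.000282997
  stratum C: (760/1920)²·0.49²/51 = 0.000737644
  stratum D: (80/1920)²·1.56²/9 = 0.000469444
  stratum E: (560/1920)²·0.75²/61 = 0.000784452
V̂(ȳ_st) = 0.00428148

V̂(ȳ_st) ≈ 0.00428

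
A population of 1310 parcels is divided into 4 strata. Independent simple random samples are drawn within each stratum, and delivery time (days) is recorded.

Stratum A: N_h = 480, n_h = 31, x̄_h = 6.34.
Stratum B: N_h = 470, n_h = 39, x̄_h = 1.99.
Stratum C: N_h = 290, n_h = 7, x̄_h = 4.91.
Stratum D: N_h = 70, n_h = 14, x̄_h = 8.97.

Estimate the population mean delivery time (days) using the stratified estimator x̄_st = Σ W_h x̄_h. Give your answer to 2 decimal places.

x̄_st ≈ 4.60

N = Σ N_h = 1310. Stratum weights W_h = N_h/N.
x̄_st = (480·6.34 + 470·1.99 + 290·4.91 + 70·8.97) / 1310 = 4.6033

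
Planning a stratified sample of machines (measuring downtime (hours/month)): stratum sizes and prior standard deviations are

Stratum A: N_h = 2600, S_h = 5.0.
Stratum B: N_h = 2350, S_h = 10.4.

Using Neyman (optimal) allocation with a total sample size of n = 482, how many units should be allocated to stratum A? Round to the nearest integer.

167

Neyman allocation: n_h = n · N_h S_h / Σ N_i S_i, with n = 482.
  stratum A: N_h·S_h = 2600·5.0 = 13000.00
  stratum B: N_h·S_h = 2350·10.4 = 24440.00
Σ N_h S_h = 37440.00
n for stratum A = 482·13000.00/37440.00 = 167.361 → 167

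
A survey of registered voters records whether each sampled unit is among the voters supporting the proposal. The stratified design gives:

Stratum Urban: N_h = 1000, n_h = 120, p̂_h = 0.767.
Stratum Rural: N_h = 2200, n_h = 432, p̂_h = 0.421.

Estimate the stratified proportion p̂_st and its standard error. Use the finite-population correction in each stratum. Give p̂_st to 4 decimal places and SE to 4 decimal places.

p̂_st ≈ 0.5291, SE ≈ 0.0185

N = 3200; stratum weights W_h = N_h/N.
p̂_st = Σ W_h p̂_h = (1000·0.767 + 2200·0.421)/3200 = 0.52912
V̂(p̂_st) = Σ W_h² (1 − n_h/N_h) p̂_h(1−p̂_h)/(n_h−1):
  stratum Urban: (1000/3200)²·(1 − 120/1000)·0.767·0.233/119 = 0.000129059
  stratum Rural: (2200/3200)²·(1 − 432/2200)·0.421·0.579/431 = 0.000214827
V̂(p̂_st) = 0.000343885; SE = √V̂ = 0.0185441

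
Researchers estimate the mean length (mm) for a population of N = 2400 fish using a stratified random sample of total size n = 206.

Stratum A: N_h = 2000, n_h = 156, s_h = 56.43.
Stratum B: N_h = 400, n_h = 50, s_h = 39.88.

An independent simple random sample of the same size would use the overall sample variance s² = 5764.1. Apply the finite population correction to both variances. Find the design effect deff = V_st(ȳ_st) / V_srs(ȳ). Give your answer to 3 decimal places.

deff ≈ 0.541

V̂(ȳ_st) = Σ W_h² (1 − n_h/N_h) s_h²/n_h, with W_h = N_h/N and N = 2400:
  stratum A: (2000/2400)²·(1 − 156/2000)·56.43²/156 = 13.0696
  stratum B: (400/2400)²·(1 − 50/400)·39.88²/50 = 0.773118
V_st = 13.8428
V_srs = (1 − 206/2400)·5764.1/206 = 25.5794
deff = V_st / V_srs = 13.8428/25.5794 = 0.5412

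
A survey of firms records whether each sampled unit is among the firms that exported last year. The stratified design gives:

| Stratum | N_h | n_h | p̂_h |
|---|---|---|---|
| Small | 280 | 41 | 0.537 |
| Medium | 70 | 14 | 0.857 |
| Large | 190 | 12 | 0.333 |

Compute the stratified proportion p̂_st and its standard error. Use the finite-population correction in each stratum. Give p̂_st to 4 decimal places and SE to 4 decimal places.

p̂_st ≈ 0.5067, SE ≈ 0.0624

N = 540; stratum weights W_h = N_h/N.
p̂_st = Σ W_h p̂_h = (280·0.537 + 70·0.857 + 190·0.333)/540 = 0.50670
V̂(p̂_st) = Σ W_h² (1 − n_h/N_h) p̂_h(1−p̂_h)/(n_h−1):
  stratum Small: (280/540)²·(1 − 41/280)·0.537·0.463/40 = 0.00142647
  stratum Medium: (70/540)²·(1 − 14/70)·0.857·0.143/13 = 0.000126728
  stratum Large: (190/540)²·(1 − 12/190)·0.333·0.667/11 = 0.00234187
V̂(p̂_st) = 0.00389507; SE = √V̂ = 0.0624105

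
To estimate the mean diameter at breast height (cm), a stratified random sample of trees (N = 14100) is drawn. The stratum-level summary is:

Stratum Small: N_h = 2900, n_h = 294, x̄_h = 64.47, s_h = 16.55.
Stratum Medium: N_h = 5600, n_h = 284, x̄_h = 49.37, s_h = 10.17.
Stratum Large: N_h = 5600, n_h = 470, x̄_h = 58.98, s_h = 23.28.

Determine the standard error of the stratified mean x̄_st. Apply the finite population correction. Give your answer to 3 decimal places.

V̂(x̄_st) = Σ W_h² (1 − n_h/N_h) s_h²/n_h, with W_h = N_h/N and N = 14100:
  stratum Small: (2900/14100)²·(1 − 294/2900)·16.55²/294 = 0.0354146
  stratum Medium: (5600/14100)²·(1 − 284/5600)·10.17²/284 = 0.0545329
  stratum Large: (5600/14100)²·(1 − 470/5600)·23.28²/470 = 0.166623
V̂(x̄_st) = 0.256571
SE(x̄_st) = √0.256571 = 0.506528

SE(x̄_st) ≈ 0.507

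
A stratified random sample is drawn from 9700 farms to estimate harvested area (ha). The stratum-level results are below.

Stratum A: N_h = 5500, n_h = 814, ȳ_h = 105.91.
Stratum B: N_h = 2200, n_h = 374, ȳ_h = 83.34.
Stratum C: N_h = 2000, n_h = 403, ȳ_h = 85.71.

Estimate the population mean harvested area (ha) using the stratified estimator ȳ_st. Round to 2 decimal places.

N = Σ N_h = 9700. Stratum weights W_h = N_h/N.
ȳ_st = (5500·105.91 + 2200·83.34 + 2000·85.71) / 9700 = 96.6261

ȳ_st ≈ 96.63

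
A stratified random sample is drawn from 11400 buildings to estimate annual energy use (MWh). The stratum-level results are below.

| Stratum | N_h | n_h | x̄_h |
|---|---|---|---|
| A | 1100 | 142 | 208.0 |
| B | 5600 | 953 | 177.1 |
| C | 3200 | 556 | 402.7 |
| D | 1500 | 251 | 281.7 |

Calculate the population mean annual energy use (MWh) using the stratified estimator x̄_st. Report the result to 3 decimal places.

x̄_st ≈ 257.171

N = Σ N_h = 11400. Stratum weights W_h = N_h/N.
x̄_st = (1100·208.0 + 5600·177.1 + 3200·402.7 + 1500·281.7) / 11400 = 257.17105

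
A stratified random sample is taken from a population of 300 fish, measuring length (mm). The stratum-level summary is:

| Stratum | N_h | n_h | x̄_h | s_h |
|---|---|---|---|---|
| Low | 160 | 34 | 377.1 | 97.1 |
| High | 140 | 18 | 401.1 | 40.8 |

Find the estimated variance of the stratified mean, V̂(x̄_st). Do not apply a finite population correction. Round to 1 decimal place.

V̂(x̄_st) = Σ W_h² s_h²/n_h, with W_h = N_h/N and N = 300:
  stratum Low: (160/300)²·97.1²/34 = 78.8782
  stratum High: (140/300)²·40.8²/18 = 20.1401
V̂(x̄_st) = 99.0183

V̂(x̄_st) ≈ 99.0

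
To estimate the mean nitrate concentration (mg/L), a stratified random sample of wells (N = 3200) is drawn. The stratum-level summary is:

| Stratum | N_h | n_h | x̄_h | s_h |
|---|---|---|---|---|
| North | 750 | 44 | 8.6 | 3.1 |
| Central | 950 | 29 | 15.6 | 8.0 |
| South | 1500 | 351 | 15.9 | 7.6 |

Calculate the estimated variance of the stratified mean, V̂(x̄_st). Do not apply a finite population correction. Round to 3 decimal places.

V̂(x̄_st) ≈ 0.243

V̂(x̄_st) = Σ W_h² s_h²/n_h, with W_h = N_h/N and N = 3200:
  stratum North: (750/3200)²·3.1²/44 = 0.0119976
  stratum Central: (950/3200)²·8.0²/29 = 0.194504
  stratum South: (1500/3200)²·7.6²/351 = 0.0361579
V̂(x̄_st) = 0.24266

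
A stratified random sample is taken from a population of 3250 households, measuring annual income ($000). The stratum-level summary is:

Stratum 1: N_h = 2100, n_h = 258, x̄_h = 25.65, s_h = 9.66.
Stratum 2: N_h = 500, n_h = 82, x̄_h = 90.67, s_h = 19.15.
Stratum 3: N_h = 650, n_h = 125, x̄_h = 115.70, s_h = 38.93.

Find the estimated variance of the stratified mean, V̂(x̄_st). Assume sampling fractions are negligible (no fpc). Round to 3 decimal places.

V̂(x̄_st) ≈ 0.742

V̂(x̄_st) = Σ W_h² s_h²/n_h, with W_h = N_h/N and N = 3250:
  stratum 1: (2100/3250)²·9.66²/258 = 0.15101
  stratum 2: (500/3250)²·19.15²/82 = 0.105851
  stratum 3: (650/3250)²·38.93²/125 = 0.484974
V̂(x̄_st) = 0.741836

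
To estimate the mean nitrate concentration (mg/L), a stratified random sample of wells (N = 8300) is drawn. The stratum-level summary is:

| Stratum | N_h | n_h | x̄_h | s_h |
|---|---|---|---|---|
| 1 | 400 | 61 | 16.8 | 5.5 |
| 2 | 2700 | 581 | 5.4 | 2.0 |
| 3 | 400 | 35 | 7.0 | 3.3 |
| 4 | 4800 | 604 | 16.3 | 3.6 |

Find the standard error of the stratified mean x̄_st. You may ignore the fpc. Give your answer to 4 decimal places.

V̂(x̄_st) = Σ W_h² s_h²/n_h, with W_h = N_h/N and N = 8300:
  stratum 1: (400/8300)²·5.5²/61 = 0.00115175
  stratum 2: (2700/8300)²·2.0²/581 = 0.000728543
  stratum 3: (400/8300)²·3.3²/35 = 0.000722643
  stratum 4: (4800/8300)²·3.6²/604 = 0.0071762
V̂(x̄_st) = 0.00977914
SE(x̄_st) = √0.00977914 = 0.0988895

SE(x̄_st) ≈ 0.0989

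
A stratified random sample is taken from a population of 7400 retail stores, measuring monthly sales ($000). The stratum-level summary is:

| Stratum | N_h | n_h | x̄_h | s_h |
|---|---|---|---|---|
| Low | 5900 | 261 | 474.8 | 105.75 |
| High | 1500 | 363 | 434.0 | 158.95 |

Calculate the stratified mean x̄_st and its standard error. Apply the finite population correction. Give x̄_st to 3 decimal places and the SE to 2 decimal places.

x̄_st ≈ 466.530, SE ≈ 5.31

x̄_st = Σ W_h x̄_h = (5900·474.8 + 1500·434.0)/7400 = 466.52973
V̂(x̄_st) = Σ W_h² (1 − n_h/N_h) s_h²/n_h, with W_h = N_h/N and N = 7400:
  stratum Low: (5900/7400)²·(1 − 261/5900)·105.75²/261 = 26.0322
  stratum High: (1500/7400)²·(1 − 363/1500)·158.95²/363 = 2.16772
V̂(x̄_st) = 28.1999
SE(x̄_st) = √28.1999 = 5.31036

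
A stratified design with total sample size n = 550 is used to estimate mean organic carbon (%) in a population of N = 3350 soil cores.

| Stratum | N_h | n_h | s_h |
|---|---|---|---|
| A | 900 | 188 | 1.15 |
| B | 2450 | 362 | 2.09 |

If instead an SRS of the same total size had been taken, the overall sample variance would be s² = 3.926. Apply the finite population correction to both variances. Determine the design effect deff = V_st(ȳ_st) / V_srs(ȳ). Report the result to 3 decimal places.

V̂(ȳ_st) = Σ W_h² (1 − n_h/N_h) s_h²/n_h, with W_h = N_h/N and N = 3350:
  stratum A: (900/3350)²·(1 − 188/900)·1.15²/188 = 0.000401671
  stratum B: (2450/3350)²·(1 − 362/2450)·2.09²/362 = 0.00550036
V_st = 0.00590203
V_srs = (1 − 550/3350)·3.926/550 = 0.00596624
deff = V_st / V_srs = 0.00590203/0.00596624 = 0.9892

deff ≈ 0.989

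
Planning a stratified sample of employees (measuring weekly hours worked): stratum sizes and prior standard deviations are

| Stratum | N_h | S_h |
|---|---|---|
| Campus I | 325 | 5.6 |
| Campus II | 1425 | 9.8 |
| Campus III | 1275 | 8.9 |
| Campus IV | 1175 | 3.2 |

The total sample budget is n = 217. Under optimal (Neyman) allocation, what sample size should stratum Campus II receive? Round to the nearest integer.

Neyman allocation: n_h = n · N_h S_h / Σ N_i S_i, with n = 217.
  stratum Campus I: N_h·S_h = 325·5.6 = 1820.00
  stratum Campus II: N_h·S_h = 1425·9.8 = 13965.00
  stratum Campus III: N_h·S_h = 1275·8.9 = 11347.50
  stratum Campus IV: N_h·S_h = 1175·3.2 = 3760.00
Σ N_h S_h = 30892.50
n for stratum Campus II = 217·13965.00/30892.50 = 98.095 → 98

98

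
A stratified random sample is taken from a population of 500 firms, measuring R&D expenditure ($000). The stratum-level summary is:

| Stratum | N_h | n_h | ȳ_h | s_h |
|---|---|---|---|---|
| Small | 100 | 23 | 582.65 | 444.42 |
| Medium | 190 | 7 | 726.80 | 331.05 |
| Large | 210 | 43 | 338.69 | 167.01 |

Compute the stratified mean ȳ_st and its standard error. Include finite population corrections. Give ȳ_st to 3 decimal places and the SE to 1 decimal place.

ȳ_st ≈ 534.964, SE ≈ 50.3

ȳ_st = Σ W_h ȳ_h = (100·582.65 + 190·726.80 + 210·338.69)/500 = 534.96380
V̂(ȳ_st) = Σ W_h² (1 − n_h/N_h) s_h²/n_h, with W_h = N_h/N and N = 500:
  stratum Small: (100/500)²·(1 − 23/100)·444.42²/23 = 264.49
  stratum Medium: (190/500)²·(1 − 7/190)·331.05²/7 = 2177.48
  stratum Large: (210/500)²·(1 − 43/210)·167.01²/43 = 90.9939
V̂(ȳ_st) = 2532.96
SE(ȳ_st) = √2532.96 = 50.3285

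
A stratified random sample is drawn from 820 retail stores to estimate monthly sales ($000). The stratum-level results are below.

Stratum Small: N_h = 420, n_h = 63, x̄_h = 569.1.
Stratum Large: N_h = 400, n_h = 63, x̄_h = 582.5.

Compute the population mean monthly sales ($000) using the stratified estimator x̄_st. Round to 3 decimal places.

x̄_st ≈ 575.637

N = Σ N_h = 820. Stratum weights W_h = N_h/N.
x̄_st = (420·569.1 + 400·582.5) / 820 = 575.63659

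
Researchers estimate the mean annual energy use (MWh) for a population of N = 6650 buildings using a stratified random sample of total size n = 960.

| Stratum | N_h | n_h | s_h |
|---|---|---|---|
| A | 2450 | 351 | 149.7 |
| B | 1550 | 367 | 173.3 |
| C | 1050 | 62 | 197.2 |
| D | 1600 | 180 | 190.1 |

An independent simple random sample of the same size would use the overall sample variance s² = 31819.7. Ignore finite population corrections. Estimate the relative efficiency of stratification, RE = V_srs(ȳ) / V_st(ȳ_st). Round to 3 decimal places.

V̂(ȳ_st) = Σ W_h² s_h²/n_h, with W_h = N_h/N and N = 6650:
  stratum A: (2450/6650)²·149.7²/351 = 8.66613
  stratum B: (1550/6650)²·173.3²/367 = 4.44581
  stratum C: (1050/6650)²·197.2²/62 = 15.6371
  stratum D: (1600/6650)²·190.1²/180 = 11.6222
V_st = 40.3713
V_srs = s²/n = 31819.7/960 = 33.1455
Relative efficiency = V_srs / V_st = 33.1455/40.3713 = 0.8210

RE ≈ 0.821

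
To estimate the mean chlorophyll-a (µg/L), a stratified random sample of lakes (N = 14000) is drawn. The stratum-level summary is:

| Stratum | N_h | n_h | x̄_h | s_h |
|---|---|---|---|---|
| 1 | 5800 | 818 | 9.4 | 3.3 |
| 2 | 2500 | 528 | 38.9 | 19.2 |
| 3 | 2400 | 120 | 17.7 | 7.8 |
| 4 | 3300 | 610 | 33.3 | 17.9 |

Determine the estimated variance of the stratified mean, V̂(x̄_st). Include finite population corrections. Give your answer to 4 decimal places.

V̂(x̄_st) ≈ 0.0575

V̂(x̄_st) = Σ W_h² (1 − n_h/N_h) s_h²/n_h, with W_h = N_h/N and N = 14000:
  stratum 1: (5800/14000)²·(1 − 818/5800)·3.3²/818 = 0.00196268
  stratum 2: (2500/14000)²·(1 − 528/2500)·19.2²/528 = 0.0175614
  stratum 3: (2400/14000)²·(1 − 120/2400)·7.8²/120 = 0.0141546
  stratum 4: (3300/14000)²·(1 − 610/3300)·17.9²/610 = 0.0237896
V̂(x̄_st) = 0.0574683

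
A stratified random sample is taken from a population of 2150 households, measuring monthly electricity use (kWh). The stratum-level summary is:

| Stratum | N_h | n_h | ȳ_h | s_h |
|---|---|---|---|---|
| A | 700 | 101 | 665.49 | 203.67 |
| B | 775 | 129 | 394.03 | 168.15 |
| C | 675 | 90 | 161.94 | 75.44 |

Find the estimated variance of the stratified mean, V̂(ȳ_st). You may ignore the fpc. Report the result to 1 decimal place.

V̂(ȳ_st) = Σ W_h² s_h²/n_h, with W_h = N_h/N and N = 2150:
  stratum A: (700/2150)²·203.67²/101 = 43.5363
  stratum B: (775/2150)²·168.15²/129 = 28.4794
  stratum C: (675/2150)²·75.44²/90 = 6.23292
V̂(ȳ_st) = 78.2486

V̂(ȳ_st) ≈ 78.2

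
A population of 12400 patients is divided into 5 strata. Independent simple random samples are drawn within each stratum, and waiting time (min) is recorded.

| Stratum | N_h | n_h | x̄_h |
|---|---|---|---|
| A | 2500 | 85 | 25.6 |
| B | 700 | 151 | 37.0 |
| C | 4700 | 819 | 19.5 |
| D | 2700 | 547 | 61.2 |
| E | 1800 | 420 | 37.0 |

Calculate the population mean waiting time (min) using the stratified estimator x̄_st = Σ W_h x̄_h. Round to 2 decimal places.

x̄_st ≈ 33.34

N = Σ N_h = 12400. Stratum weights W_h = N_h/N.
x̄_st = (2500·25.6 + 700·37.0 + 4700·19.5 + 2700·61.2 + 1800·37.0) / 12400 = 33.3379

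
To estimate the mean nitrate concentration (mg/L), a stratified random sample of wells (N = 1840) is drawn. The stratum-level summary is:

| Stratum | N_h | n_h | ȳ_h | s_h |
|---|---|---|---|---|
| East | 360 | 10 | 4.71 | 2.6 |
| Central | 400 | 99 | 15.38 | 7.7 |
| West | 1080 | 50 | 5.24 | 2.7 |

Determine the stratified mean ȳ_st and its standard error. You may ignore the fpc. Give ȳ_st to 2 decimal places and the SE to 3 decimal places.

ȳ_st ≈ 7.34, SE ≈ 0.323

ȳ_st = Σ W_h ȳ_h = (360·4.71 + 400·15.38 + 1080·5.24)/1840 = 7.34065
V̂(ȳ_st) = Σ W_h² s_h²/n_h, with W_h = N_h/N and N = 1840:
  stratum East: (360/1840)²·2.6²/10 = 0.0258771
  stratum Central: (400/1840)²·7.7²/99 = 0.0283029
  stratum West: (1080/1840)²·2.7²/50 = 0.0502307
V̂(ȳ_st) = 0.104411
SE(ȳ_st) = √0.104411 = 0.323126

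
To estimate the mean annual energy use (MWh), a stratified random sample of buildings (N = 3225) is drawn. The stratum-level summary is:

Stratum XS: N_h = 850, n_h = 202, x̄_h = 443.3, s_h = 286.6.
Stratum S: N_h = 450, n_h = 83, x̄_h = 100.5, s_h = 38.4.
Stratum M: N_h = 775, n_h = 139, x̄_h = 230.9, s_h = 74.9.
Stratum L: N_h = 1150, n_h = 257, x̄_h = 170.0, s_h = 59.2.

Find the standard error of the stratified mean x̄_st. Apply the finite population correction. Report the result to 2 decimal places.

SE(x̄_st) ≈ 5.01

V̂(x̄_st) = Σ W_h² (1 − n_h/N_h) s_h²/n_h, with W_h = N_h/N and N = 3225:
  stratum XS: (850/3225)²·(1 − 202/850)·286.6²/202 = 21.5345
  stratum S: (450/3225)²·(1 − 83/450)·38.4²/83 = 0.2821
  stratum M: (775/3225)²·(1 − 139/775)·74.9²/139 = 1.91271
  stratum L: (1150/3225)²·(1 − 257/1150)·59.2²/257 = 1.34648
V̂(x̄_st) = 25.0758
SE(x̄_st) = √25.0758 = 5.00758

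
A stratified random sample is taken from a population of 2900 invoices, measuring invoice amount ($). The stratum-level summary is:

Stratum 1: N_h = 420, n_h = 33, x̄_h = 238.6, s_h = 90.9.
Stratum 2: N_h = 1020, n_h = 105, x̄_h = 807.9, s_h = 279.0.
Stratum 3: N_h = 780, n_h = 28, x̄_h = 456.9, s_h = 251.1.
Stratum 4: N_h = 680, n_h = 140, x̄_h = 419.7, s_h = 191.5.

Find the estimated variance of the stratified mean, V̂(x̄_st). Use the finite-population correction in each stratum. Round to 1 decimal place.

V̂(x̄_st) ≈ 255.6

V̂(x̄_st) = Σ W_h² (1 − n_h/N_h) s_h²/n_h, with W_h = N_h/N and N = 2900:
  stratum 1: (420/2900)²·(1 − 33/420)·90.9²/33 = 4.83925
  stratum 2: (1020/2900)²·(1 − 105/1020)·279.0²/105 = 82.2705
  stratum 3: (780/2900)²·(1 − 28/780)·251.1²/28 = 157.055
  stratum 4: (680/2900)²·(1 − 140/680)·191.5²/140 = 11.4371
V̂(x̄_st) = 255.602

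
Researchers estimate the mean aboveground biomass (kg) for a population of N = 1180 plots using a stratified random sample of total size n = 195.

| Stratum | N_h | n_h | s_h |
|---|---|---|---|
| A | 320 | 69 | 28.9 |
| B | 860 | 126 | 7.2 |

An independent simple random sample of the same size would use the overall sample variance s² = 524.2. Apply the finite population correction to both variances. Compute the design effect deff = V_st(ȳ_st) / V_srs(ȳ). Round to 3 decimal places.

deff ≈ 0.394

V̂(ȳ_st) = Σ W_h² (1 − n_h/N_h) s_h²/n_h, with W_h = N_h/N and N = 1180:
  stratum A: (320/1180)²·(1 − 69/320)·28.9²/69 = 0.698243
  stratum B: (860/1180)²·(1 − 126/860)·7.2²/126 = 0.18652
V_st = 0.884762
V_srs = (1 − 195/1180)·524.2/195 = 2.24397
deff = V_st / V_srs = 0.884762/2.24397 = 0.3943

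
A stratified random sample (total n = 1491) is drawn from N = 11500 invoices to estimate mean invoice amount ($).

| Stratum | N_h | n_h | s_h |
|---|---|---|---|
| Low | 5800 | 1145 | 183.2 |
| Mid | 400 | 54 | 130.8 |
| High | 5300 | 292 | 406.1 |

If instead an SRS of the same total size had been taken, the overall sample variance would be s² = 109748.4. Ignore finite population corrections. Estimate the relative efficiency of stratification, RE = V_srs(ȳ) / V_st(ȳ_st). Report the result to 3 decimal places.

V̂(ȳ_st) = Σ W_h² s_h²/n_h, with W_h = N_h/N and N = 11500:
  stratum Low: (5800/11500)²·183.2²/1145 = 7.456
  stratum Mid: (400/11500)²·130.8²/54 = 0.383306
  stratum High: (5300/11500)²·406.1²/292 = 119.961
V_st = 127.8
V_srs = s²/n = 109748.4/1491 = 73.6072
Relative efficiency = V_srs / V_st = 73.6072/127.8 = 0.5760

RE ≈ 0.576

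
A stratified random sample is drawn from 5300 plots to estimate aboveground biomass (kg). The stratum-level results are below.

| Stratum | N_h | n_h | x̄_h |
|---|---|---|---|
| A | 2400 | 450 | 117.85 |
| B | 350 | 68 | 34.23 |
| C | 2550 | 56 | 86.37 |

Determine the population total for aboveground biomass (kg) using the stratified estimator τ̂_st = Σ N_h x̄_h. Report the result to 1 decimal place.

τ̂_st = Σ N_h x̄_h = 2400·117.85 + 350·34.23 + 2550·86.37 = 515064.0

τ̂_st ≈ 515064.0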